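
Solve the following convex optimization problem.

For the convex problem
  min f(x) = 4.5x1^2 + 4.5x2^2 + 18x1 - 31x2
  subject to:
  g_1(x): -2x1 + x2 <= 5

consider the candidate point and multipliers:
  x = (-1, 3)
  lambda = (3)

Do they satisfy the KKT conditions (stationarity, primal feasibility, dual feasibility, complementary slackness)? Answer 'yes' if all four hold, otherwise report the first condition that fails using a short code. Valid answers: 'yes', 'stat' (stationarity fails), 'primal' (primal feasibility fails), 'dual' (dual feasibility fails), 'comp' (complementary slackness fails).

Gradient of f: grad f(x) = Q x + c = (9, -4)
Constraint values g_i(x) = a_i^T x - b_i:
  g_1((-1, 3)) = 0
Stationarity residual: grad f(x) + sum_i lambda_i a_i = (3, -1)
  -> stationarity FAILS
Primal feasibility (all g_i <= 0): OK
Dual feasibility (all lambda_i >= 0): OK
Complementary slackness (lambda_i * g_i(x) = 0 for all i): OK

Verdict: the first failing condition is stationarity -> stat.

stat


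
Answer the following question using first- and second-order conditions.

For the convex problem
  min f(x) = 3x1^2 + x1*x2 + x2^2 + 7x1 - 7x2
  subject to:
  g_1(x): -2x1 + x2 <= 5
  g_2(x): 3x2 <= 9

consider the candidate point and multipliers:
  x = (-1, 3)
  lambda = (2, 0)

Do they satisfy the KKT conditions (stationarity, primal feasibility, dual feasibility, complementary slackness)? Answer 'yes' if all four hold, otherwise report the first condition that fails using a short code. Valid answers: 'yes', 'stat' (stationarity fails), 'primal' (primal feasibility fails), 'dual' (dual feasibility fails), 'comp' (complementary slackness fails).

Gradient of f: grad f(x) = Q x + c = (4, -2)
Constraint values g_i(x) = a_i^T x - b_i:
  g_1((-1, 3)) = 0
  g_2((-1, 3)) = 0
Stationarity residual: grad f(x) + sum_i lambda_i a_i = (0, 0)
  -> stationarity OK
Primal feasibility (all g_i <= 0): OK
Dual feasibility (all lambda_i >= 0): OK
Complementary slackness (lambda_i * g_i(x) = 0 for all i): OK

Verdict: yes, KKT holds.

yes


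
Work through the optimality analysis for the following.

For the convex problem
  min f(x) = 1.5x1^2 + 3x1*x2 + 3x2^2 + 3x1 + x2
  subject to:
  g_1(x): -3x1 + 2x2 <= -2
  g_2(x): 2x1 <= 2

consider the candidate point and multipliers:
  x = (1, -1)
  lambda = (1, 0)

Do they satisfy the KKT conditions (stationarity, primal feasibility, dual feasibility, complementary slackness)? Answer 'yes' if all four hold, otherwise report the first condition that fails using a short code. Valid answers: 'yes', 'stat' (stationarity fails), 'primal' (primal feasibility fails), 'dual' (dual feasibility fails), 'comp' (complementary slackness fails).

Gradient of f: grad f(x) = Q x + c = (3, -2)
Constraint values g_i(x) = a_i^T x - b_i:
  g_1((1, -1)) = -3
  g_2((1, -1)) = 0
Stationarity residual: grad f(x) + sum_i lambda_i a_i = (0, 0)
  -> stationarity OK
Primal feasibility (all g_i <= 0): OK
Dual feasibility (all lambda_i >= 0): OK
Complementary slackness (lambda_i * g_i(x) = 0 for all i): FAILS

Verdict: the first failing condition is complementary_slackness -> comp.

comp


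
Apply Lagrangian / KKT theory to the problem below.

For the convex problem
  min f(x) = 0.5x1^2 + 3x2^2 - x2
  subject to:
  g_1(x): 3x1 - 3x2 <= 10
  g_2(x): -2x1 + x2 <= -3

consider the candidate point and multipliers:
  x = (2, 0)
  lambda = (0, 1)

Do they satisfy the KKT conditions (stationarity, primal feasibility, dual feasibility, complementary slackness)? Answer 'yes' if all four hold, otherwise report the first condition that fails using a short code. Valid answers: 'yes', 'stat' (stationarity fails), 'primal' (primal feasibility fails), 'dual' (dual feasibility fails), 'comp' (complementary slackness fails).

Gradient of f: grad f(x) = Q x + c = (2, -1)
Constraint values g_i(x) = a_i^T x - b_i:
  g_1((2, 0)) = -4
  g_2((2, 0)) = -1
Stationarity residual: grad f(x) + sum_i lambda_i a_i = (0, 0)
  -> stationarity OK
Primal feasibility (all g_i <= 0): OK
Dual feasibility (all lambda_i >= 0): OK
Complementary slackness (lambda_i * g_i(x) = 0 for all i): FAILS

Verdict: the first failing condition is complementary_slackness -> comp.

comp


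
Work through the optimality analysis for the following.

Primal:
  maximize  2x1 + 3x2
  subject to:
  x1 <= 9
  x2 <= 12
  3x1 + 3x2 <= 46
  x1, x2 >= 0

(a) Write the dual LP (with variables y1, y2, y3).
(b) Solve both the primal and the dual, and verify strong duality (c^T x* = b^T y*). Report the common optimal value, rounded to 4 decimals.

The standard primal-dual pair for 'max c^T x s.t. A x <= b, x >= 0' is:
  Dual:  min b^T y  s.t.  A^T y >= c,  y >= 0.

So the dual LP is:
  minimize  9y1 + 12y2 + 46y3
  subject to:
    y1 + 3y3 >= 2
    y2 + 3y3 >= 3
    y1, y2, y3 >= 0

Solving the primal: x* = (3.3333, 12).
  primal value c^T x* = 42.6667.
Solving the dual: y* = (0, 1, 0.6667).
  dual value b^T y* = 42.6667.
Strong duality: c^T x* = b^T y*. Confirmed.

42.6667


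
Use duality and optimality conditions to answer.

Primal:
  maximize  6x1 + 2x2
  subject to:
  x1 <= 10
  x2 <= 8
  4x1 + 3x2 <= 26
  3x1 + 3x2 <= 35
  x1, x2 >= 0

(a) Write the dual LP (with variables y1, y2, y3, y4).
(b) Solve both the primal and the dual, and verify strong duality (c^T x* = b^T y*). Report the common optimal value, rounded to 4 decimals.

The standard primal-dual pair for 'max c^T x s.t. A x <= b, x >= 0' is:
  Dual:  min b^T y  s.t.  A^T y >= c,  y >= 0.

So the dual LP is:
  minimize  10y1 + 8y2 + 26y3 + 35y4
  subject to:
    y1 + 4y3 + 3y4 >= 6
    y2 + 3y3 + 3y4 >= 2
    y1, y2, y3, y4 >= 0

Solving the primal: x* = (6.5, 0).
  primal value c^T x* = 39.
Solving the dual: y* = (0, 0, 1.5, 0).
  dual value b^T y* = 39.
Strong duality: c^T x* = b^T y*. Confirmed.

39


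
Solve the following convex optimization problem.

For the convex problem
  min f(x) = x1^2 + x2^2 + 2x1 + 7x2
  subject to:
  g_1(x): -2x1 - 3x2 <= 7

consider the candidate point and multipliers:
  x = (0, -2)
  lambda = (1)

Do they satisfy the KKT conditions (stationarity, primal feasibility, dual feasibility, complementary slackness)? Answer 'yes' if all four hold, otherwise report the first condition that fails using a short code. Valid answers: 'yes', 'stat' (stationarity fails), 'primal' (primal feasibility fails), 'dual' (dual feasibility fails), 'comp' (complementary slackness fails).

Gradient of f: grad f(x) = Q x + c = (2, 3)
Constraint values g_i(x) = a_i^T x - b_i:
  g_1((0, -2)) = -1
Stationarity residual: grad f(x) + sum_i lambda_i a_i = (0, 0)
  -> stationarity OK
Primal feasibility (all g_i <= 0): OK
Dual feasibility (all lambda_i >= 0): OK
Complementary slackness (lambda_i * g_i(x) = 0 for all i): FAILS

Verdict: the first failing condition is complementary_slackness -> comp.

comp


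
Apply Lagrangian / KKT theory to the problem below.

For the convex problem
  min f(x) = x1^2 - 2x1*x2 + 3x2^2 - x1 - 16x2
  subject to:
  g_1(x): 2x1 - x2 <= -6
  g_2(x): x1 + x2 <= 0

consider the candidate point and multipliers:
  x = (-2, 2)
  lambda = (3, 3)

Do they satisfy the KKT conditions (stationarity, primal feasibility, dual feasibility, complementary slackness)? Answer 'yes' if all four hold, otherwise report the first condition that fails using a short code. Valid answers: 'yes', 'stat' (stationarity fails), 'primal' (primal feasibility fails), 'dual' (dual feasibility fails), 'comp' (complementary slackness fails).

Gradient of f: grad f(x) = Q x + c = (-9, 0)
Constraint values g_i(x) = a_i^T x - b_i:
  g_1((-2, 2)) = 0
  g_2((-2, 2)) = 0
Stationarity residual: grad f(x) + sum_i lambda_i a_i = (0, 0)
  -> stationarity OK
Primal feasibility (all g_i <= 0): OK
Dual feasibility (all lambda_i >= 0): OK
Complementary slackness (lambda_i * g_i(x) = 0 for all i): OK

Verdict: yes, KKT holds.

yes


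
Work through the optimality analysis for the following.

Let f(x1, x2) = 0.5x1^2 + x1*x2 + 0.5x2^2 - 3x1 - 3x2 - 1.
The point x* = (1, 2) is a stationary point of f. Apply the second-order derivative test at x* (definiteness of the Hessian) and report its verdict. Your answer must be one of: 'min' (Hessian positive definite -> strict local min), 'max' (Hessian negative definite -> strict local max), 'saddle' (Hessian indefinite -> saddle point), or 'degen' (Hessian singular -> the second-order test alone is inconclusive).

Compute the Hessian H = grad^2 f:
  H = [[1, 1], [1, 1]]
Verify stationarity: grad f(x*) = H x* + g = (0, 0).
Eigenvalues of H: 0, 2.
H has a zero eigenvalue (singular; positive semidefinite but not definite), so H is neither positive definite, negative definite, nor indefinite. The second-order test alone is inconclusive -> degen.
(Indeed, f is constant along the null direction of H through x*, so x* is not a strict local extremum.)

degen


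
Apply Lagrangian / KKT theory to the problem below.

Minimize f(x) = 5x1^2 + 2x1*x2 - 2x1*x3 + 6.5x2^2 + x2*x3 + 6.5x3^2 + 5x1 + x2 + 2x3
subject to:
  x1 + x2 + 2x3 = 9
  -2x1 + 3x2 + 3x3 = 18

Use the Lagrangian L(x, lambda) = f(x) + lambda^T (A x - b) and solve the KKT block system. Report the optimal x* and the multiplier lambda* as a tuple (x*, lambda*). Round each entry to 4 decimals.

Form the Lagrangian:
  L(x, lambda) = (1/2) x^T Q x + c^T x + lambda^T (A x - b)
Stationarity (grad_x L = 0): Q x + c + A^T lambda = 0.
Primal feasibility: A x = b.

This gives the KKT block system:
  [ Q   A^T ] [ x     ]   [-c ]
  [ A    0  ] [ lambda ] = [ b ]

Solving the linear system:
  x*      = (-0.2558, 2.4032, 3.4263)
  lambda* = (-14.3002, -6.952)
  f(x*)   = 130.9076

x* = (-0.2558, 2.4032, 3.4263), lambda* = (-14.3002, -6.952)


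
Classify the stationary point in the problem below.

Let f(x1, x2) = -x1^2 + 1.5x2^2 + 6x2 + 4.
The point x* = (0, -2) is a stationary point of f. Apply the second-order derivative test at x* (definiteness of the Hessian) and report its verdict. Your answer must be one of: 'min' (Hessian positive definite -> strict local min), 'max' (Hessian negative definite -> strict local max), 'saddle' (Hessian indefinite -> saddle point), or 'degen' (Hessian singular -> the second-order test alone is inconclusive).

Compute the Hessian H = grad^2 f:
  H = [[-2, 0], [0, 3]]
Verify stationarity: grad f(x*) = H x* + g = (0, 0).
Eigenvalues of H: -2, 3.
Eigenvalues have mixed signs, so H is indefinite -> x* is a saddle point.

saddle


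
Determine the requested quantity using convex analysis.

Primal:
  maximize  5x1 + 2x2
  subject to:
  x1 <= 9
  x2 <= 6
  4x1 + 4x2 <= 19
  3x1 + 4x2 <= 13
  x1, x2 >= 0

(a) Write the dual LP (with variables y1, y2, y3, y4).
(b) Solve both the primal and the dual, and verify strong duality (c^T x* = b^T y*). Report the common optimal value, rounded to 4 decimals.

The standard primal-dual pair for 'max c^T x s.t. A x <= b, x >= 0' is:
  Dual:  min b^T y  s.t.  A^T y >= c,  y >= 0.

So the dual LP is:
  minimize  9y1 + 6y2 + 19y3 + 13y4
  subject to:
    y1 + 4y3 + 3y4 >= 5
    y2 + 4y3 + 4y4 >= 2
    y1, y2, y3, y4 >= 0

Solving the primal: x* = (4.3333, 0).
  primal value c^T x* = 21.6667.
Solving the dual: y* = (0, 0, 0, 1.6667).
  dual value b^T y* = 21.6667.
Strong duality: c^T x* = b^T y*. Confirmed.

21.6667


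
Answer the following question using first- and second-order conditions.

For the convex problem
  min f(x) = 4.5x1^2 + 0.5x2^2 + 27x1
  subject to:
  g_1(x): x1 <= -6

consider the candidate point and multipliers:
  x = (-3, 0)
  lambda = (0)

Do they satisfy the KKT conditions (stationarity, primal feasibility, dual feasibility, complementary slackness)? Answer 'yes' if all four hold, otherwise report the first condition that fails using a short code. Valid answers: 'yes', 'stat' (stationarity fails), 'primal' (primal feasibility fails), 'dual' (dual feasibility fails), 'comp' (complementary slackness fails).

Gradient of f: grad f(x) = Q x + c = (0, 0)
Constraint values g_i(x) = a_i^T x - b_i:
  g_1((-3, 0)) = 3
Stationarity residual: grad f(x) + sum_i lambda_i a_i = (0, 0)
  -> stationarity OK
Primal feasibility (all g_i <= 0): FAILS
Dual feasibility (all lambda_i >= 0): OK
Complementary slackness (lambda_i * g_i(x) = 0 for all i): OK

Verdict: the first failing condition is primal_feasibility -> primal.

primal


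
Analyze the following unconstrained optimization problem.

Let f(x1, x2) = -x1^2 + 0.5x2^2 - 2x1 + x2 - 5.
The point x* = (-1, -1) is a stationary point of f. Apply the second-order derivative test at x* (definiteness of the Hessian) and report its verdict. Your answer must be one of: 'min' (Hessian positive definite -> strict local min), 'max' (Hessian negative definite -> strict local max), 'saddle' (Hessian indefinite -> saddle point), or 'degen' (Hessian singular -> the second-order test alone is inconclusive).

Compute the Hessian H = grad^2 f:
  H = [[-2, 0], [0, 1]]
Verify stationarity: grad f(x*) = H x* + g = (0, 0).
Eigenvalues of H: -2, 1.
Eigenvalues have mixed signs, so H is indefinite -> x* is a saddle point.

saddle


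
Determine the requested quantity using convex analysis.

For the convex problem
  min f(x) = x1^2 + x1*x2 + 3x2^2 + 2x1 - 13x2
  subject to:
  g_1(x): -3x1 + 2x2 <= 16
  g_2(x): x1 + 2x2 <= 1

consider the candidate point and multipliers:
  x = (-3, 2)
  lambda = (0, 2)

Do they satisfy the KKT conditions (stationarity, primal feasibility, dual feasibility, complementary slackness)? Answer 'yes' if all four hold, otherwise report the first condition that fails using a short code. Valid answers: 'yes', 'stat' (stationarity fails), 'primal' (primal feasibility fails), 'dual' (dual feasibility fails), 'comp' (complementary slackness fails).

Gradient of f: grad f(x) = Q x + c = (-2, -4)
Constraint values g_i(x) = a_i^T x - b_i:
  g_1((-3, 2)) = -3
  g_2((-3, 2)) = 0
Stationarity residual: grad f(x) + sum_i lambda_i a_i = (0, 0)
  -> stationarity OK
Primal feasibility (all g_i <= 0): OK
Dual feasibility (all lambda_i >= 0): OK
Complementary slackness (lambda_i * g_i(x) = 0 for all i): OK

Verdict: yes, KKT holds.

yes


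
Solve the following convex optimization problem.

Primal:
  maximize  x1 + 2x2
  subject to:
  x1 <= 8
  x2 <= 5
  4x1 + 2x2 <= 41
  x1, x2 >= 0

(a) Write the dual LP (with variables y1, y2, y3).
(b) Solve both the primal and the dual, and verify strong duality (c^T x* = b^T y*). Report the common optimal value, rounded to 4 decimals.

The standard primal-dual pair for 'max c^T x s.t. A x <= b, x >= 0' is:
  Dual:  min b^T y  s.t.  A^T y >= c,  y >= 0.

So the dual LP is:
  minimize  8y1 + 5y2 + 41y3
  subject to:
    y1 + 4y3 >= 1
    y2 + 2y3 >= 2
    y1, y2, y3 >= 0

Solving the primal: x* = (7.75, 5).
  primal value c^T x* = 17.75.
Solving the dual: y* = (0, 1.5, 0.25).
  dual value b^T y* = 17.75.
Strong duality: c^T x* = b^T y*. Confirmed.

17.75


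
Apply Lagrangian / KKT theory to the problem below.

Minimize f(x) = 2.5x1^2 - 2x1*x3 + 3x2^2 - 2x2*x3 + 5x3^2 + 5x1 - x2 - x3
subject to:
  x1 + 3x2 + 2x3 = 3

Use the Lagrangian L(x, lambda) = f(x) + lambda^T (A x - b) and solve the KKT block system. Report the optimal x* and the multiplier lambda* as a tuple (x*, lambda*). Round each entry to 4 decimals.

Form the Lagrangian:
  L(x, lambda) = (1/2) x^T Q x + c^T x + lambda^T (A x - b)
Stationarity (grad_x L = 0): Q x + c + A^T lambda = 0.
Primal feasibility: A x = b.

This gives the KKT block system:
  [ Q   A^T ] [ x     ]   [-c ]
  [ A    0  ] [ lambda ] = [ b ]

Solving the linear system:
  x*      = (-0.5882, 0.9207, 0.413)
  lambda* = (-1.2327)
  f(x*)   = -0.2884

x* = (-0.5882, 0.9207, 0.413), lambda* = (-1.2327)


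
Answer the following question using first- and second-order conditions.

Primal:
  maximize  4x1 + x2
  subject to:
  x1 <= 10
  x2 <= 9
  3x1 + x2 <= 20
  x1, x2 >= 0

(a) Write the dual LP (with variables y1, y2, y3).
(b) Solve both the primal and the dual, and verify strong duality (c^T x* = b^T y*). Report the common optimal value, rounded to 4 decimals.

The standard primal-dual pair for 'max c^T x s.t. A x <= b, x >= 0' is:
  Dual:  min b^T y  s.t.  A^T y >= c,  y >= 0.

So the dual LP is:
  minimize  10y1 + 9y2 + 20y3
  subject to:
    y1 + 3y3 >= 4
    y2 + y3 >= 1
    y1, y2, y3 >= 0

Solving the primal: x* = (6.6667, 0).
  primal value c^T x* = 26.6667.
Solving the dual: y* = (0, 0, 1.3333).
  dual value b^T y* = 26.6667.
Strong duality: c^T x* = b^T y*. Confirmed.

26.6667


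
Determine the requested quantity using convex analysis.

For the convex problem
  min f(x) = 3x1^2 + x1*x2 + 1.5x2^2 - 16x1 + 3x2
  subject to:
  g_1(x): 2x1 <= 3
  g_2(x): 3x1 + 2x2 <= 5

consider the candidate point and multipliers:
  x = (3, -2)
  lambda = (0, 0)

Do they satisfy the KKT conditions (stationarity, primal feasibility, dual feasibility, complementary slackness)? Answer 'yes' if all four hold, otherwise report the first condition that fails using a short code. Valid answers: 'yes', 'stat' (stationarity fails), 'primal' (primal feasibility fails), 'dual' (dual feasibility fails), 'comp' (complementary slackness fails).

Gradient of f: grad f(x) = Q x + c = (0, 0)
Constraint values g_i(x) = a_i^T x - b_i:
  g_1((3, -2)) = 3
  g_2((3, -2)) = 0
Stationarity residual: grad f(x) + sum_i lambda_i a_i = (0, 0)
  -> stationarity OK
Primal feasibility (all g_i <= 0): FAILS
Dual feasibility (all lambda_i >= 0): OK
Complementary slackness (lambda_i * g_i(x) = 0 for all i): OK

Verdict: the first failing condition is primal_feasibility -> primal.

primal


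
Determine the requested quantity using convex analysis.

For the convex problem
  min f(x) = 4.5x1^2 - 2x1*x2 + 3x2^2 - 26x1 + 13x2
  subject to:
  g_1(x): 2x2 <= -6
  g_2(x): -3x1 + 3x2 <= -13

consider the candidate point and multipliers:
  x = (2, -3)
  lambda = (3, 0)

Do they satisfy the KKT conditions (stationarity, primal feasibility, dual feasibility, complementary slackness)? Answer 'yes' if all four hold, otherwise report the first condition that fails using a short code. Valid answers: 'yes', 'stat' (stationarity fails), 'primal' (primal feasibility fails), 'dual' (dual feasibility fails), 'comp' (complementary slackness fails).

Gradient of f: grad f(x) = Q x + c = (-2, -9)
Constraint values g_i(x) = a_i^T x - b_i:
  g_1((2, -3)) = 0
  g_2((2, -3)) = -2
Stationarity residual: grad f(x) + sum_i lambda_i a_i = (-2, -3)
  -> stationarity FAILS
Primal feasibility (all g_i <= 0): OK
Dual feasibility (all lambda_i >= 0): OK
Complementary slackness (lambda_i * g_i(x) = 0 for all i): OK

Verdict: the first failing condition is stationarity -> stat.

stat


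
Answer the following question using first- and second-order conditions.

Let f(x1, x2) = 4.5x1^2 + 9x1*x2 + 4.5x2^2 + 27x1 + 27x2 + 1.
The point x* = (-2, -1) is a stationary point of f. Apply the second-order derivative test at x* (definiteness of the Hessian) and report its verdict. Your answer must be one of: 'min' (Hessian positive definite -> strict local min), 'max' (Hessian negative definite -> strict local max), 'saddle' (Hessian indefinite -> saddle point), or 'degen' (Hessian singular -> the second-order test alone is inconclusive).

Compute the Hessian H = grad^2 f:
  H = [[9, 9], [9, 9]]
Verify stationarity: grad f(x*) = H x* + g = (0, 0).
Eigenvalues of H: 0, 18.
H has a zero eigenvalue (singular; positive semidefinite but not definite), so H is neither positive definite, negative definite, nor indefinite. The second-order test alone is inconclusive -> degen.
(Indeed, f is constant along the null direction of H through x*, so x* is not a strict local extremum.)

degen


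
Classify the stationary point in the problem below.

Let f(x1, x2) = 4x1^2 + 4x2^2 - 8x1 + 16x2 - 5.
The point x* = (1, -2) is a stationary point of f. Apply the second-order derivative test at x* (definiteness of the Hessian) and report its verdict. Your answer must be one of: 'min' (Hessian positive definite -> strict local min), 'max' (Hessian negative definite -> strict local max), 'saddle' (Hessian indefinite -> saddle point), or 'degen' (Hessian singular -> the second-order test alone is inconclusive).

Compute the Hessian H = grad^2 f:
  H = [[8, 0], [0, 8]]
Verify stationarity: grad f(x*) = H x* + g = (0, 0).
Eigenvalues of H: 8, 8.
Both eigenvalues > 0, so H is positive definite -> x* is a strict local min.

min


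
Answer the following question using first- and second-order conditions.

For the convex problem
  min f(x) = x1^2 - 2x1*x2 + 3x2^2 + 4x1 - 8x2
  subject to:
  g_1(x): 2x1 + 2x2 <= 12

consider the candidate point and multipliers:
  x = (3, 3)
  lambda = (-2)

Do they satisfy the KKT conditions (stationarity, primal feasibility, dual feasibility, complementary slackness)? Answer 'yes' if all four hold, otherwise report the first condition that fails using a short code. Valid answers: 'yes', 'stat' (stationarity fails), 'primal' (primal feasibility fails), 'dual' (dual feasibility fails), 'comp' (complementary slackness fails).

Gradient of f: grad f(x) = Q x + c = (4, 4)
Constraint values g_i(x) = a_i^T x - b_i:
  g_1((3, 3)) = 0
Stationarity residual: grad f(x) + sum_i lambda_i a_i = (0, 0)
  -> stationarity OK
Primal feasibility (all g_i <= 0): OK
Dual feasibility (all lambda_i >= 0): FAILS
Complementary slackness (lambda_i * g_i(x) = 0 for all i): OK

Verdict: the first failing condition is dual_feasibility -> dual.

dual


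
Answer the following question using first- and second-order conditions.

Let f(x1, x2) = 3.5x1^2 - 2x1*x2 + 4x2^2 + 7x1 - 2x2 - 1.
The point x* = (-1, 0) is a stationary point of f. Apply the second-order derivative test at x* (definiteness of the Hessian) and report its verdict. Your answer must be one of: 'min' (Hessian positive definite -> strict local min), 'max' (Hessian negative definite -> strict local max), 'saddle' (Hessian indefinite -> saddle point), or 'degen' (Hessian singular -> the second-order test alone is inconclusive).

Compute the Hessian H = grad^2 f:
  H = [[7, -2], [-2, 8]]
Verify stationarity: grad f(x*) = H x* + g = (0, 0).
Eigenvalues of H: 5.4384, 9.5616.
Both eigenvalues > 0, so H is positive definite -> x* is a strict local min.

min


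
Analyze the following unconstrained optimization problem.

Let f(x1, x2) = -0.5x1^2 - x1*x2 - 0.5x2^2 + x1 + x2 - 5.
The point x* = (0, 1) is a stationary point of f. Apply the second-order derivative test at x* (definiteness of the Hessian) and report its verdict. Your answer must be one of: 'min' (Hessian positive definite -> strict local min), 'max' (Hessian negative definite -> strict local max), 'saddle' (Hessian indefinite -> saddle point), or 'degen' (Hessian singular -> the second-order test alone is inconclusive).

Compute the Hessian H = grad^2 f:
  H = [[-1, -1], [-1, -1]]
Verify stationarity: grad f(x*) = H x* + g = (0, 0).
Eigenvalues of H: -2, 0.
H has a zero eigenvalue (singular; negative semidefinite but not definite), so H is neither positive definite, negative definite, nor indefinite. The second-order test alone is inconclusive -> degen.
(Indeed, f is constant along the null direction of H through x*, so x* is not a strict local extremum.)

degen


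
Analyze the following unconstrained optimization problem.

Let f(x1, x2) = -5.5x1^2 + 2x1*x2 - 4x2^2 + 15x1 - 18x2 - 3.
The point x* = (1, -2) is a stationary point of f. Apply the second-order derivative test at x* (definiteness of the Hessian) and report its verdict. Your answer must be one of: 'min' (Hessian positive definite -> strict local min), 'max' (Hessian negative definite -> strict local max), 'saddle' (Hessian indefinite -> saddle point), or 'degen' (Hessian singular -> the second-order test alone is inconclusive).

Compute the Hessian H = grad^2 f:
  H = [[-11, 2], [2, -8]]
Verify stationarity: grad f(x*) = H x* + g = (0, 0).
Eigenvalues of H: -12, -7.
Both eigenvalues < 0, so H is negative definite -> x* is a strict local max.

max


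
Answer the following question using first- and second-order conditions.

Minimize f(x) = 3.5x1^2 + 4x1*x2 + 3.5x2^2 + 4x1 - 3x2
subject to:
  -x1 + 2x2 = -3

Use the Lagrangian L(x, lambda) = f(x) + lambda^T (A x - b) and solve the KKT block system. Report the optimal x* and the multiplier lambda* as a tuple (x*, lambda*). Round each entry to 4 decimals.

Form the Lagrangian:
  L(x, lambda) = (1/2) x^T Q x + c^T x + lambda^T (A x - b)
Stationarity (grad_x L = 0): Q x + c + A^T lambda = 0.
Primal feasibility: A x = b.

This gives the KKT block system:
  [ Q   A^T ] [ x     ]   [-c ]
  [ A    0  ] [ lambda ] = [ b ]

Solving the linear system:
  x*      = (0.6863, -1.1569)
  lambda* = (4.1765)
  f(x*)   = 9.3725

x* = (0.6863, -1.1569), lambda* = (4.1765)


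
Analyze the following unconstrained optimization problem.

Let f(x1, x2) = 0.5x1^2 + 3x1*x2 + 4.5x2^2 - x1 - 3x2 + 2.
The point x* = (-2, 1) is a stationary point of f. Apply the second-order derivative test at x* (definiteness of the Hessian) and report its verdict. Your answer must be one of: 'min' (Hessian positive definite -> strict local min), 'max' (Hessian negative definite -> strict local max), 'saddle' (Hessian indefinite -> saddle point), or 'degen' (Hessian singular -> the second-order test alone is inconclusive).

Compute the Hessian H = grad^2 f:
  H = [[1, 3], [3, 9]]
Verify stationarity: grad f(x*) = H x* + g = (0, 0).
Eigenvalues of H: 0, 10.
H has a zero eigenvalue (singular; positive semidefinite but not definite), so H is neither positive definite, negative definite, nor indefinite. The second-order test alone is inconclusive -> degen.
(Indeed, f is constant along the null direction of H through x*, so x* is not a strict local extremum.)

degen


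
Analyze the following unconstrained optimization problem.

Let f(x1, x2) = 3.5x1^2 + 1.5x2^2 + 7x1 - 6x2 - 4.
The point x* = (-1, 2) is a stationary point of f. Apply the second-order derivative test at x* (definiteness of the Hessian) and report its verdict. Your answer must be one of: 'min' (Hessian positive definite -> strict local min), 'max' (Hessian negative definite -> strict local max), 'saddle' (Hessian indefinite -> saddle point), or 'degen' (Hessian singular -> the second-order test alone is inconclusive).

Compute the Hessian H = grad^2 f:
  H = [[7, 0], [0, 3]]
Verify stationarity: grad f(x*) = H x* + g = (0, 0).
Eigenvalues of H: 3, 7.
Both eigenvalues > 0, so H is positive definite -> x* is a strict local min.

min


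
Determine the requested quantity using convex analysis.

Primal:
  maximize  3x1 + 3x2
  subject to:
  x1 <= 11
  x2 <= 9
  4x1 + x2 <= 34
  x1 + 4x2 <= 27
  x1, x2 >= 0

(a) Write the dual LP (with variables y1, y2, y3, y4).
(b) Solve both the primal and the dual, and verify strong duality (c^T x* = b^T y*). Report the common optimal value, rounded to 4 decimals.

The standard primal-dual pair for 'max c^T x s.t. A x <= b, x >= 0' is:
  Dual:  min b^T y  s.t.  A^T y >= c,  y >= 0.

So the dual LP is:
  minimize  11y1 + 9y2 + 34y3 + 27y4
  subject to:
    y1 + 4y3 + y4 >= 3
    y2 + y3 + 4y4 >= 3
    y1, y2, y3, y4 >= 0

Solving the primal: x* = (7.2667, 4.9333).
  primal value c^T x* = 36.6.
Solving the dual: y* = (0, 0, 0.6, 0.6).
  dual value b^T y* = 36.6.
Strong duality: c^T x* = b^T y*. Confirmed.

36.6


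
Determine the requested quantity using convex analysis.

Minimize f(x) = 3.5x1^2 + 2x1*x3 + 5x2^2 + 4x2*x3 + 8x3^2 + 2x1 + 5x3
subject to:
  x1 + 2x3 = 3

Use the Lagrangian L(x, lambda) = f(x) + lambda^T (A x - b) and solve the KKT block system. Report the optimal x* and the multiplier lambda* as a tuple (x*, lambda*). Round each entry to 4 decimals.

Form the Lagrangian:
  L(x, lambda) = (1/2) x^T Q x + c^T x + lambda^T (A x - b)
Stationarity (grad_x L = 0): Q x + c + A^T lambda = 0.
Primal feasibility: A x = b.

This gives the KKT block system:
  [ Q   A^T ] [ x     ]   [-c ]
  [ A    0  ] [ lambda ] = [ b ]

Solving the linear system:
  x*      = (0.9651, -0.407, 1.0174)
  lambda* = (-10.7907)
  f(x*)   = 19.6948

x* = (0.9651, -0.407, 1.0174), lambda* = (-10.7907)


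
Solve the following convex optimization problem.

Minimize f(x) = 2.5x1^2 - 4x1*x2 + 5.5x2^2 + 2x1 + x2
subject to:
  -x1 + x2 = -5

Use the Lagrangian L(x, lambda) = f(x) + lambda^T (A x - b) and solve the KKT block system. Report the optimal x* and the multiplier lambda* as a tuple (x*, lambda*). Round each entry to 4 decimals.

Form the Lagrangian:
  L(x, lambda) = (1/2) x^T Q x + c^T x + lambda^T (A x - b)
Stationarity (grad_x L = 0): Q x + c + A^T lambda = 0.
Primal feasibility: A x = b.

This gives the KKT block system:
  [ Q   A^T ] [ x     ]   [-c ]
  [ A    0  ] [ lambda ] = [ b ]

Solving the linear system:
  x*      = (4, -1)
  lambda* = (26)
  f(x*)   = 68.5

x* = (4, -1), lambda* = (26)


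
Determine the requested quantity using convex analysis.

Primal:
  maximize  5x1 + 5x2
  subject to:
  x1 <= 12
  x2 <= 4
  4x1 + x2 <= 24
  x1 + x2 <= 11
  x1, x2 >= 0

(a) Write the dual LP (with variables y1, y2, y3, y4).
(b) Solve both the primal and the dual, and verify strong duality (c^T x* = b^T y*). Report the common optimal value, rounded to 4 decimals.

The standard primal-dual pair for 'max c^T x s.t. A x <= b, x >= 0' is:
  Dual:  min b^T y  s.t.  A^T y >= c,  y >= 0.

So the dual LP is:
  minimize  12y1 + 4y2 + 24y3 + 11y4
  subject to:
    y1 + 4y3 + y4 >= 5
    y2 + y3 + y4 >= 5
    y1, y2, y3, y4 >= 0

Solving the primal: x* = (5, 4).
  primal value c^T x* = 45.
Solving the dual: y* = (0, 3.75, 1.25, 0).
  dual value b^T y* = 45.
Strong duality: c^T x* = b^T y*. Confirmed.

45


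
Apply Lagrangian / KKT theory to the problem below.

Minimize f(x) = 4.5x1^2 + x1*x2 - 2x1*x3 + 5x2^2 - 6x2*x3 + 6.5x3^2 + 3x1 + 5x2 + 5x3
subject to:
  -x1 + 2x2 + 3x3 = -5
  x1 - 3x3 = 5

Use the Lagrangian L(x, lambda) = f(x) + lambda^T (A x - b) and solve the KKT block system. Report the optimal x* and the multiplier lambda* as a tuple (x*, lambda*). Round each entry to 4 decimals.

Form the Lagrangian:
  L(x, lambda) = (1/2) x^T Q x + c^T x + lambda^T (A x - b)
Stationarity (grad_x L = 0): Q x + c + A^T lambda = 0.
Primal feasibility: A x = b.

This gives the KKT block system:
  [ Q   A^T ] [ x     ]   [-c ]
  [ A    0  ] [ lambda ] = [ b ]

Solving the linear system:
  x*      = (-0.0854, 0, -1.6951)
  lambda* = (-7.5427, -13.1646)
  f(x*)   = 9.689

x* = (-0.0854, 0, -1.6951), lambda* = (-7.5427, -13.1646)


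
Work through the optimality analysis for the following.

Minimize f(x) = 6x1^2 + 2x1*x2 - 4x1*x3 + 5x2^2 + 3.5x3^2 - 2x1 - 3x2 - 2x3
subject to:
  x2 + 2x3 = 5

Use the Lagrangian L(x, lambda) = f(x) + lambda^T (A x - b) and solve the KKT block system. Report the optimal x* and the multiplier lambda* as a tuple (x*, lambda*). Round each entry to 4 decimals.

Form the Lagrangian:
  L(x, lambda) = (1/2) x^T Q x + c^T x + lambda^T (A x - b)
Stationarity (grad_x L = 0): Q x + c + A^T lambda = 0.
Primal feasibility: A x = b.

This gives the KKT block system:
  [ Q   A^T ] [ x     ]   [-c ]
  [ A    0  ] [ lambda ] = [ b ]

Solving the linear system:
  x*      = (0.784, 0.648, 2.176)
  lambda* = (-5.048)
  f(x*)   = 8.688

x* = (0.784, 0.648, 2.176), lambda* = (-5.048)


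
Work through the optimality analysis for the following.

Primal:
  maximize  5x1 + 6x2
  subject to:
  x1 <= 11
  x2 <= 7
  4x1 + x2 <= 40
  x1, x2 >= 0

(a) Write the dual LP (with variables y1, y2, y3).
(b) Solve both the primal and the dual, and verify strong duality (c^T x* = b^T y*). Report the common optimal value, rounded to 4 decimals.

The standard primal-dual pair for 'max c^T x s.t. A x <= b, x >= 0' is:
  Dual:  min b^T y  s.t.  A^T y >= c,  y >= 0.

So the dual LP is:
  minimize  11y1 + 7y2 + 40y3
  subject to:
    y1 + 4y3 >= 5
    y2 + y3 >= 6
    y1, y2, y3 >= 0

Solving the primal: x* = (8.25, 7).
  primal value c^T x* = 83.25.
Solving the dual: y* = (0, 4.75, 1.25).
  dual value b^T y* = 83.25.
Strong duality: c^T x* = b^T y*. Confirmed.

83.25


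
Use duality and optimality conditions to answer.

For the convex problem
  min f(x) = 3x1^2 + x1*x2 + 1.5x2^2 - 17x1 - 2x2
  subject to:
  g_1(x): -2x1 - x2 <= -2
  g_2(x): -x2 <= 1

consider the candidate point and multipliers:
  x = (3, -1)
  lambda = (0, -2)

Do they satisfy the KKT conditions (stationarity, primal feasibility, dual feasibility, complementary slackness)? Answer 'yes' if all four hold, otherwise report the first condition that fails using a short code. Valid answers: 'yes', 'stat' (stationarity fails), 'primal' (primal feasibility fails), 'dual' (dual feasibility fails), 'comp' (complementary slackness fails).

Gradient of f: grad f(x) = Q x + c = (0, -2)
Constraint values g_i(x) = a_i^T x - b_i:
  g_1((3, -1)) = -3
  g_2((3, -1)) = 0
Stationarity residual: grad f(x) + sum_i lambda_i a_i = (0, 0)
  -> stationarity OK
Primal feasibility (all g_i <= 0): OK
Dual feasibility (all lambda_i >= 0): FAILS
Complementary slackness (lambda_i * g_i(x) = 0 for all i): OK

Verdict: the first failing condition is dual_feasibility -> dual.

dual


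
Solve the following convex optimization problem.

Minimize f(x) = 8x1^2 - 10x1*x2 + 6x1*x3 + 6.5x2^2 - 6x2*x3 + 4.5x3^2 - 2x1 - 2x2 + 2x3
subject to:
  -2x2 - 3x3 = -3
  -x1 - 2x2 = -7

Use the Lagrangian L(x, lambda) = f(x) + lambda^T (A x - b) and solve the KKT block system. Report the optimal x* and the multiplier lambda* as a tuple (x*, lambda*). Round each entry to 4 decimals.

Form the Lagrangian:
  L(x, lambda) = (1/2) x^T Q x + c^T x + lambda^T (A x - b)
Stationarity (grad_x L = 0): Q x + c + A^T lambda = 0.
Primal feasibility: A x = b.

This gives the KKT block system:
  [ Q   A^T ] [ x     ]   [-c ]
  [ A    0  ] [ lambda ] = [ b ]

Solving the linear system:
  x*      = (2.2368, 2.3816, -0.5877)
  lambda* = (-1.3862, 6.446)
  f(x*)   = 15.2755

x* = (2.2368, 2.3816, -0.5877), lambda* = (-1.3862, 6.446)


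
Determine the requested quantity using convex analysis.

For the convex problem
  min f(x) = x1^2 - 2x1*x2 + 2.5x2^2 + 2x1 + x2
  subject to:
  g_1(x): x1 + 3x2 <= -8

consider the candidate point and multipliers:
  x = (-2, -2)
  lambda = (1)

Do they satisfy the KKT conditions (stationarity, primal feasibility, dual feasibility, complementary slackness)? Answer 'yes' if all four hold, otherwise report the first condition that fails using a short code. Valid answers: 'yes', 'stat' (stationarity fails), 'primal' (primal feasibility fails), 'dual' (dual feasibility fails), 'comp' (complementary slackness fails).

Gradient of f: grad f(x) = Q x + c = (2, -5)
Constraint values g_i(x) = a_i^T x - b_i:
  g_1((-2, -2)) = 0
Stationarity residual: grad f(x) + sum_i lambda_i a_i = (3, -2)
  -> stationarity FAILS
Primal feasibility (all g_i <= 0): OK
Dual feasibility (all lambda_i >= 0): OK
Complementary slackness (lambda_i * g_i(x) = 0 for all i): OK

Verdict: the first failing condition is stationarity -> stat.

stat


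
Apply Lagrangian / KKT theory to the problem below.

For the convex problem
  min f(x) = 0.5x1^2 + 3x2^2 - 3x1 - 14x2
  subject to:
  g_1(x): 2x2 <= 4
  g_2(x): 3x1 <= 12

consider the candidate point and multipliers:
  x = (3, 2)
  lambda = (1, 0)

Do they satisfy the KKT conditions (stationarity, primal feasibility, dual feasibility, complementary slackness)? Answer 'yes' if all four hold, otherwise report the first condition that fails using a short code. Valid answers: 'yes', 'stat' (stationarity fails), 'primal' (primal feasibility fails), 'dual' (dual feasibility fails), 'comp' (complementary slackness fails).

Gradient of f: grad f(x) = Q x + c = (0, -2)
Constraint values g_i(x) = a_i^T x - b_i:
  g_1((3, 2)) = 0
  g_2((3, 2)) = -3
Stationarity residual: grad f(x) + sum_i lambda_i a_i = (0, 0)
  -> stationarity OK
Primal feasibility (all g_i <= 0): OK
Dual feasibility (all lambda_i >= 0): OK
Complementary slackness (lambda_i * g_i(x) = 0 for all i): OK

Verdict: yes, KKT holds.

yes


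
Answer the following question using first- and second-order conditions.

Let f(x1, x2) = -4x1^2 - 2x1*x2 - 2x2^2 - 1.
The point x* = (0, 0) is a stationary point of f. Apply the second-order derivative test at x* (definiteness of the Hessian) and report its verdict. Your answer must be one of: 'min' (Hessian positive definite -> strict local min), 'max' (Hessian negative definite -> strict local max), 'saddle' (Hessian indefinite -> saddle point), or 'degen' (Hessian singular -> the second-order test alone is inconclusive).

Compute the Hessian H = grad^2 f:
  H = [[-8, -2], [-2, -4]]
Verify stationarity: grad f(x*) = H x* + g = (0, 0).
Eigenvalues of H: -8.8284, -3.1716.
Both eigenvalues < 0, so H is negative definite -> x* is a strict local max.

max


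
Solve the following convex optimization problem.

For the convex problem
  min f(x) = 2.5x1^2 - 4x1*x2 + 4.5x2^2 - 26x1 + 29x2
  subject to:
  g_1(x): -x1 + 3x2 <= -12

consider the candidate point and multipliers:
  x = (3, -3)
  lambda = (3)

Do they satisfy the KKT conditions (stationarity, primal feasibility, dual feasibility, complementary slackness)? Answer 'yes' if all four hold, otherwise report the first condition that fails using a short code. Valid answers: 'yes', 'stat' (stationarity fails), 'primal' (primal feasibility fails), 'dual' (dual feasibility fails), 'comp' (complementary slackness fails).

Gradient of f: grad f(x) = Q x + c = (1, -10)
Constraint values g_i(x) = a_i^T x - b_i:
  g_1((3, -3)) = 0
Stationarity residual: grad f(x) + sum_i lambda_i a_i = (-2, -1)
  -> stationarity FAILS
Primal feasibility (all g_i <= 0): OK
Dual feasibility (all lambda_i >= 0): OK
Complementary slackness (lambda_i * g_i(x) = 0 for all i): OK

Verdict: the first failing condition is stationarity -> stat.

stat


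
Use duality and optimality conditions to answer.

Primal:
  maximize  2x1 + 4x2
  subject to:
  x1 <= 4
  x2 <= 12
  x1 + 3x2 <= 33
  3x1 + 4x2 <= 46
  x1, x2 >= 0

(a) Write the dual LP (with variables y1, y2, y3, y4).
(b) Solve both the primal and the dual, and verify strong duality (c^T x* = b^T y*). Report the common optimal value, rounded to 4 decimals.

The standard primal-dual pair for 'max c^T x s.t. A x <= b, x >= 0' is:
  Dual:  min b^T y  s.t.  A^T y >= c,  y >= 0.

So the dual LP is:
  minimize  4y1 + 12y2 + 33y3 + 46y4
  subject to:
    y1 + y3 + 3y4 >= 2
    y2 + 3y3 + 4y4 >= 4
    y1, y2, y3, y4 >= 0

Solving the primal: x* = (1.2, 10.6).
  primal value c^T x* = 44.8.
Solving the dual: y* = (0, 0, 0.8, 0.4).
  dual value b^T y* = 44.8.
Strong duality: c^T x* = b^T y*. Confirmed.

44.8


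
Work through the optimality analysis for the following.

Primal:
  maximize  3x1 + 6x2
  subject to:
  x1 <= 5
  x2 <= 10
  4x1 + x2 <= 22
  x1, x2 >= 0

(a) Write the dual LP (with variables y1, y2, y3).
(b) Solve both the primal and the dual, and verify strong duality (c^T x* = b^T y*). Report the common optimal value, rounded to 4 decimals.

The standard primal-dual pair for 'max c^T x s.t. A x <= b, x >= 0' is:
  Dual:  min b^T y  s.t.  A^T y >= c,  y >= 0.

So the dual LP is:
  minimize  5y1 + 10y2 + 22y3
  subject to:
    y1 + 4y3 >= 3
    y2 + y3 >= 6
    y1, y2, y3 >= 0

Solving the primal: x* = (3, 10).
  primal value c^T x* = 69.
Solving the dual: y* = (0, 5.25, 0.75).
  dual value b^T y* = 69.
Strong duality: c^T x* = b^T y*. Confirmed.

69


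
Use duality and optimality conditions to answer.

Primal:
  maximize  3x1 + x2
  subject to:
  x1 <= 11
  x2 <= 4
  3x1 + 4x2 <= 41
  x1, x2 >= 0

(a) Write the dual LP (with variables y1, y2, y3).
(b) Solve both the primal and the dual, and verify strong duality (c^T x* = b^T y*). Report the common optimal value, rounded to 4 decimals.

The standard primal-dual pair for 'max c^T x s.t. A x <= b, x >= 0' is:
  Dual:  min b^T y  s.t.  A^T y >= c,  y >= 0.

So the dual LP is:
  minimize  11y1 + 4y2 + 41y3
  subject to:
    y1 + 3y3 >= 3
    y2 + 4y3 >= 1
    y1, y2, y3 >= 0

Solving the primal: x* = (11, 2).
  primal value c^T x* = 35.
Solving the dual: y* = (2.25, 0, 0.25).
  dual value b^T y* = 35.
Strong duality: c^T x* = b^T y*. Confirmed.

35


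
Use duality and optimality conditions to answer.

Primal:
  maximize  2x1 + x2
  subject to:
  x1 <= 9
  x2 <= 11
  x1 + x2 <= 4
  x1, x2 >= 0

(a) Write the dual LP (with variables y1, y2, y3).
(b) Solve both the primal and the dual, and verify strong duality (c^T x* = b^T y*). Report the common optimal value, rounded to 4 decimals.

The standard primal-dual pair for 'max c^T x s.t. A x <= b, x >= 0' is:
  Dual:  min b^T y  s.t.  A^T y >= c,  y >= 0.

So the dual LP is:
  minimize  9y1 + 11y2 + 4y3
  subject to:
    y1 + y3 >= 2
    y2 + y3 >= 1
    y1, y2, y3 >= 0

Solving the primal: x* = (4, 0).
  primal value c^T x* = 8.
Solving the dual: y* = (0, 0, 2).
  dual value b^T y* = 8.
Strong duality: c^T x* = b^T y*. Confirmed.

8
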